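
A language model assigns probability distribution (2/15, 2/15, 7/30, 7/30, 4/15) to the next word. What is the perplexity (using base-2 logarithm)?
4.8014

Perplexity is 2^H (or exp(H) for natural log).

First, H = -Σ p log p = 2.2635 bits
Perplexity = 2^2.2635 = 4.8014

Interpretation: The model's uncertainty is equivalent to choosing uniformly among 4.8 options.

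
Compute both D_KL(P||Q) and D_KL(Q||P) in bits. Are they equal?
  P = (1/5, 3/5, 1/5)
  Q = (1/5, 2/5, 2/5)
D_KL(P||Q) = 0.1510, D_KL(Q||P) = 0.1660

KL divergence is not symmetric: D_KL(P||Q) ≠ D_KL(Q||P) in general.

D_KL(P||Q) = 0.1510 bits
D_KL(Q||P) = 0.1660 bits

No, they are not equal!

This asymmetry is why KL divergence is not a true distance metric.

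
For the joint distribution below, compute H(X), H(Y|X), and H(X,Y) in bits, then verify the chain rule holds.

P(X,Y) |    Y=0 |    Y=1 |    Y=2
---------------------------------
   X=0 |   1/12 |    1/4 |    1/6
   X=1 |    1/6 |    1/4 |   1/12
H(X,Y) = 2.4591, H(X) = 1.0000, H(Y|X) = 1.4591 (all in bits)

Chain rule: H(X,Y) = H(X) + H(Y|X)

Left side — joint entropy directly:
H(X,Y) = -Σ p(x,y) log p(x,y) = 2.4591 bits

Right side — compute H(Y|X) from the conditional distributions:
P(X) = (1/2, 1/2), so H(X) = 1.0000 bits
H(Y|X) = Σ_x P(X=x) · H(Y|X=x):
  P(Y|X=0) = (1/6, 1/2, 1/3), H(Y|X=0) = 1.4591, weight P(X=0) = 1/2
  P(Y|X=1) = (1/3, 1/2, 1/6), H(Y|X=1) = 1.4591, weight P(X=1) = 1/2
H(Y|X) = 1.4591 bits

H(X) + H(Y|X) = 1.0000 + 1.4591 = 2.4591 bits

Both sides equal 2.4591 bits. ✓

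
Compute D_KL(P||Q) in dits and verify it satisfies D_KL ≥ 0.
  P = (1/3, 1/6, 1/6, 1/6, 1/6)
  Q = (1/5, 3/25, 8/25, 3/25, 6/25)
0.0479 dits

KL divergence satisfies the Gibbs inequality: D_KL(P||Q) ≥ 0 for all distributions P, Q.

D_KL(P||Q) = Σ p(x) log(p(x)/q(x))
Term by term:
  x=0: 1/3 × log_10[(1/3)/(1/5)] = 0.0739
  x=1: 1/6 × log_10[(1/6)/(3/25)] = 0.0238
  x=2: 1/6 × log_10[(1/6)/(8/25)] = -0.0472
  x=3: 1/6 × log_10[(1/6)/(3/25)] = 0.0238
  x=4: 1/6 × log_10[(1/6)/(6/25)] = -0.0264
D_KL(P||Q) = 0.0479 dits

D_KL(P||Q) = 0.0479 ≥ 0 ✓

This non-negativity is a fundamental property: relative entropy cannot be negative because it measures how different Q is from P.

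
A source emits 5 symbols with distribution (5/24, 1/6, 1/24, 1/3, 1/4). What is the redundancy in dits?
0.0603 dits

Redundancy measures how far a source is from maximum entropy:
R = H_max - H(X)

Maximum entropy for 5 symbols: H_max = log_10(5) = 0.6990 dits
Actual entropy: H(X) = 0.6387 dits
Redundancy: R = 0.6990 - 0.6387 = 0.0603 dits

This redundancy represents potential for compression: the source could be compressed by 0.0603 dits per symbol.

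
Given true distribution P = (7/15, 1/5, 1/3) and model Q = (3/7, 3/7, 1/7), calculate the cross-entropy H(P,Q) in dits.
0.5270 dits

Cross-entropy: H(P,Q) = -Σ p(x) log q(x)

Alternatively: H(P,Q) = H(P) + D_KL(P||Q)
H(P) = 0.4533 dits
D_KL(P||Q) = 0.0737 dits

H(P,Q) = 0.4533 + 0.0737 = 0.5270 dits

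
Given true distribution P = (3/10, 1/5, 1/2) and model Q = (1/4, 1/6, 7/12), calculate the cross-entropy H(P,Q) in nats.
1.0437 nats

Cross-entropy: H(P,Q) = -Σ p(x) log q(x)

Alternatively: H(P,Q) = H(P) + D_KL(P||Q)
H(P) = 1.0297 nats
D_KL(P||Q) = 0.0141 nats

H(P,Q) = 1.0297 + 0.0141 = 1.0437 nats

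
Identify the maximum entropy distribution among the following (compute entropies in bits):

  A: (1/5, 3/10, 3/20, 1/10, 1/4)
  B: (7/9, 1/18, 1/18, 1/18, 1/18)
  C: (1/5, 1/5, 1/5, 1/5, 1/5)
C

For a discrete distribution over n outcomes, entropy is maximized by the uniform distribution.

Computing entropies:
H(A) = 2.2282 bits
H(B) = 1.2086 bits
H(C) = 2.3219 bits

The uniform distribution (where all probabilities equal 1/5) achieves the maximum entropy of log_2(5) = 2.3219 bits.

Distribution C has the highest entropy.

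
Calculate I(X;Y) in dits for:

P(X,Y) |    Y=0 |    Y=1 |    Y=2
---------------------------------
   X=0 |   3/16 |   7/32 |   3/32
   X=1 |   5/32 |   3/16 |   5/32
0.0046 dits

Mutual information: I(X;Y) = H(X) + H(Y) - H(X,Y)

Marginals:
P(X) = (1/2, 1/2), H(X) = 0.3010 dits
P(Y) = (11/32, 13/32, 1/4), H(Y) = 0.4689 dits

Joint entropy: H(X,Y) = 0.7653 dits

I(X;Y) = 0.3010 + 0.4689 - 0.7653 = 0.0046 dits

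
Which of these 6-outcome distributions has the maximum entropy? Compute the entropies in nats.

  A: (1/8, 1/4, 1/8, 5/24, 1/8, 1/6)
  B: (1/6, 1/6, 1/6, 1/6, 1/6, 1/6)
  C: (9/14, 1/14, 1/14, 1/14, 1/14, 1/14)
B

For a discrete distribution over n outcomes, entropy is maximized by the uniform distribution.

Computing entropies:
H(A) = 1.7518 nats
H(B) = 1.7918 nats
H(C) = 1.2266 nats

The uniform distribution (where all probabilities equal 1/6) achieves the maximum entropy of log_e(6) = 1.7918 nats.

Distribution B has the highest entropy.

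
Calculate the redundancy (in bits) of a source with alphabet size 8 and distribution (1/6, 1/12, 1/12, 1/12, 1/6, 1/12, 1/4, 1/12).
0.1446 bits

Redundancy measures how far a source is from maximum entropy:
R = H_max - H(X)

Maximum entropy for 8 symbols: H_max = log_2(8) = 3.0000 bits
Actual entropy: H(X) = 2.8554 bits
Redundancy: R = 3.0000 - 2.8554 = 0.1446 bits

This redundancy represents potential for compression: the source could be compressed by 0.1446 bits per symbol.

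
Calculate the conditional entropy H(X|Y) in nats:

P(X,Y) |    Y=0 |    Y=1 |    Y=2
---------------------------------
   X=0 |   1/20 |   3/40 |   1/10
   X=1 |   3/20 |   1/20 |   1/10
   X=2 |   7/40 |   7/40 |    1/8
1.0146 nats

Using the chain rule: H(X|Y) = H(X,Y) - H(Y)

First, compute H(X,Y) = 2.1089 nats

Marginal P(Y) = (3/8, 3/10, 13/40)
H(Y) = 1.0943 nats

H(X|Y) = H(X,Y) - H(Y) = 2.1089 - 1.0943 = 1.0146 nats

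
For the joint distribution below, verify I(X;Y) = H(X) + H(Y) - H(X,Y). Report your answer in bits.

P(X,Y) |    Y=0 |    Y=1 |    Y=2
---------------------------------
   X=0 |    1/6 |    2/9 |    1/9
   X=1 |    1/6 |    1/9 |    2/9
I(X;Y) = 0.0545 bits

Mutual information has multiple equivalent forms:
- I(X;Y) = H(X) - H(X|Y)
- I(X;Y) = H(Y) - H(Y|X)
- I(X;Y) = H(X) + H(Y) - H(X,Y)

Computing all quantities:
H(X) = 1.0000, H(Y) = 1.5850, H(X,Y) = 2.5305
H(X|Y) = 0.9455, H(Y|X) = 1.5305

Verification:
H(X) - H(X|Y) = 1.0000 - 0.9455 = 0.0545
H(Y) - H(Y|X) = 1.5850 - 1.5305 = 0.0545
H(X) + H(Y) - H(X,Y) = 1.0000 + 1.5850 - 2.5305 = 0.0545

All forms give I(X;Y) = 0.0545 bits. ✓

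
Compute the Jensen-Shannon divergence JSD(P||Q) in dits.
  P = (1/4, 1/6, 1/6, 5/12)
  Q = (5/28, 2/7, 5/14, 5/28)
0.0231 dits

Jensen-Shannon divergence is:
JSD(P||Q) = 0.5 × D_KL(P||M) + 0.5 × D_KL(Q||M)
where M = 0.5 × (P + Q) is the mixture distribution.

M = 0.5 × (1/4, 1/6, 1/6, 5/12) + 0.5 × (5/28, 2/7, 5/14, 5/28) = (3/14, 0.22619, 0.261905, 0.297619)

D_KL(P||M) = 0.0228 dits
D_KL(Q||M) = 0.0233 dits

JSD(P||Q) = 0.5 × 0.0228 + 0.5 × 0.0233 = 0.0231 dits

Unlike KL divergence, JSD is symmetric and bounded: 0 ≤ JSD ≤ log(2).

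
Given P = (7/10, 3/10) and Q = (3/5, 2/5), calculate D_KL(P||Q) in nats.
0.0216 nats

KL divergence: D_KL(P||Q) = Σ p(x) log(p(x)/q(x))

Computing term by term:
  x=0: 7/10 × log_e[(7/10)/(3/5)] = 7/10 × 0.1542 = 0.1079
  x=1: 3/10 × log_e[(3/10)/(2/5)] = 3/10 × -0.2877 = -0.0863

D_KL(P||Q) = 0.0216 nats

Note: KL divergence is always non-negative and equals 0 iff P = Q.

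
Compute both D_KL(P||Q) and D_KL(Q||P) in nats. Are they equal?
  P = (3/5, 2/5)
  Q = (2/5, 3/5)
D_KL(P||Q) = 0.0811, D_KL(Q||P) = 0.0811

KL divergence is not symmetric: D_KL(P||Q) ≠ D_KL(Q||P) in general.

D_KL(P||Q) = 0.0811 nats
D_KL(Q||P) = 0.0811 nats

In this case they happen to be equal (to 4 decimal places).

This asymmetry is why KL divergence is not a true distance metric.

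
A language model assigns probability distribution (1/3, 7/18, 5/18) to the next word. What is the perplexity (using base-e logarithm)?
2.9722

Perplexity is e^H (or exp(H) for natural log).

First, H = -Σ p log p = 1.0893 nats
Perplexity = e^1.0893 = 2.9722

Interpretation: The model's uncertainty is equivalent to choosing uniformly among 3.0 options.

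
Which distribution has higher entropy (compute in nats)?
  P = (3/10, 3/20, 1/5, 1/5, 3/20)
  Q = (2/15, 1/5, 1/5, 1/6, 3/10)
P

Computing entropies in nats:
H(P) = 1.5741
H(Q) = 1.5722

Distribution P has higher entropy.

Intuition: The distribution closer to uniform (more spread out) has higher entropy.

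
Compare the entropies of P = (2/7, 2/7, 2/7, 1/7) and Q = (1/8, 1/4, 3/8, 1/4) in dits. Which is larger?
P

Computing entropies in dits:
H(P) = 0.5871
H(Q) = 0.5737

Distribution P has higher entropy.

Intuition: The distribution closer to uniform (more spread out) has higher entropy.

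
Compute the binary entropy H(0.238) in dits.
0.2383 dits

The binary entropy function is:
H(p) = -p log(p) - (1-p) log(1-p)

H(0.238) = -0.238 × log_10(0.238) - 0.762 × log_10(0.762)
H(0.238) = 0.2383 dits

Note: Binary entropy is maximized at p=0.5 (H=1 bit) and minimized at p=0 or p=1 (H=0).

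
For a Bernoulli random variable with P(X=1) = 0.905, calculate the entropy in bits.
0.4529 bits

The binary entropy function is:
H(p) = -p log(p) - (1-p) log(1-p)

H(0.905) = -0.905 × log_2(0.905) - 0.095 × log_2(0.095)
H(0.905) = 0.4529 bits

Note: Binary entropy is maximized at p=0.5 (H=1 bit) and minimized at p=0 or p=1 (H=0).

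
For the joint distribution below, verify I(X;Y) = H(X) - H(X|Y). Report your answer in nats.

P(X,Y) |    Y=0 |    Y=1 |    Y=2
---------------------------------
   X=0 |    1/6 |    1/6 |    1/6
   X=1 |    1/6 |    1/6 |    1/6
I(X;Y) = 0.0000 nats

Mutual information has multiple equivalent forms:
- I(X;Y) = H(X) - H(X|Y)
- I(X;Y) = H(Y) - H(Y|X)
- I(X;Y) = H(X) + H(Y) - H(X,Y)

Computing all quantities:
H(X) = 0.6931, H(Y) = 1.0986, H(X,Y) = 1.7918
H(X|Y) = 0.6931, H(Y|X) = 1.0986

Verification:
H(X) - H(X|Y) = 0.6931 - 0.6931 = 0.0000
H(Y) - H(Y|X) = 1.0986 - 1.0986 = 0.0000
H(X) + H(Y) - H(X,Y) = 0.6931 + 1.0986 - 1.7918 = 0.0000

All forms give I(X;Y) = 0.0000 nats. ✓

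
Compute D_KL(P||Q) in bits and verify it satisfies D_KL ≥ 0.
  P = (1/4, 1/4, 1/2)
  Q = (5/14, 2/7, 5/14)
0.0659 bits

KL divergence satisfies the Gibbs inequality: D_KL(P||Q) ≥ 0 for all distributions P, Q.

D_KL(P||Q) = Σ p(x) log(p(x)/q(x))
Term by term:
  x=0: 1/4 × log_2[(1/4)/(5/14)] = -0.1286
  x=1: 1/4 × log_2[(1/4)/(2/7)] = -0.0482
  x=2: 1/2 × log_2[(1/2)/(5/14)] = 0.2427
D_KL(P||Q) = 0.0659 bits

D_KL(P||Q) = 0.0659 ≥ 0 ✓

This non-negativity is a fundamental property: relative entropy cannot be negative because it measures how different Q is from P.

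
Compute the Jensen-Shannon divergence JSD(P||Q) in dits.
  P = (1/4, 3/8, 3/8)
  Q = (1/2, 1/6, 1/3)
0.0184 dits

Jensen-Shannon divergence is:
JSD(P||Q) = 0.5 × D_KL(P||M) + 0.5 × D_KL(Q||M)
where M = 0.5 × (P + Q) is the mixture distribution.

M = 0.5 × (1/4, 3/8, 3/8) + 0.5 × (1/2, 1/6, 1/3) = (3/8, 0.270833, 0.354167)

D_KL(P||M) = 0.0183 dits
D_KL(Q||M) = 0.0186 dits

JSD(P||Q) = 0.5 × 0.0183 + 0.5 × 0.0186 = 0.0184 dits

Unlike KL divergence, JSD is symmetric and bounded: 0 ≤ JSD ≤ log(2).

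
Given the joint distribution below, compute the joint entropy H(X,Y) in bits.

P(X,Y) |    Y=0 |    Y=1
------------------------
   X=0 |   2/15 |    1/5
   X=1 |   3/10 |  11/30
1.9038 bits

Joint entropy is H(X,Y) = -Σ_{x,y} p(x,y) log p(x,y).

Summing over all non-zero entries:
H(X,Y) = -[2/15·log_2(2/15) + 1/5·log_2(1/5) + 3/10·log_2(3/10) + 11/30·log_2(11/30)]
H(X,Y) = 1.9038 bits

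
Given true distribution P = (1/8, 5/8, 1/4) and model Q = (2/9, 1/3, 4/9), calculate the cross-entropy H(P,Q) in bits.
1.5543 bits

Cross-entropy: H(P,Q) = -Σ p(x) log q(x)

Alternatively: H(P,Q) = H(P) + D_KL(P||Q)
H(P) = 1.2988 bits
D_KL(P||Q) = 0.2555 bits

H(P,Q) = 1.2988 + 0.2555 = 1.5543 bits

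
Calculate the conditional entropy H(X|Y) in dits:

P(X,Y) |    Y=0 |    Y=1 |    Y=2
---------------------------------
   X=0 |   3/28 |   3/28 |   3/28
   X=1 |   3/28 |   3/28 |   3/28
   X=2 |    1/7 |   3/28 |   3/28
0.4756 dits

Using the chain rule: H(X|Y) = H(X,Y) - H(Y)

First, compute H(X,Y) = 0.9522 dits

Marginal P(Y) = (5/14, 9/28, 9/28)
H(Y) = 0.4766 dits

H(X|Y) = H(X,Y) - H(Y) = 0.9522 - 0.4766 = 0.4756 dits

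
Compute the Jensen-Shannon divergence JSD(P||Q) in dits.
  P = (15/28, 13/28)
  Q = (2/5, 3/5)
0.0040 dits

Jensen-Shannon divergence is:
JSD(P||Q) = 0.5 × D_KL(P||M) + 0.5 × D_KL(Q||M)
where M = 0.5 × (P + Q) is the mixture distribution.

M = 0.5 × (15/28, 13/28) + 0.5 × (2/5, 3/5) = (0.467857, 0.532143)

D_KL(P||M) = 0.0040 dits
D_KL(Q||M) = 0.0041 dits

JSD(P||Q) = 0.5 × 0.0040 + 0.5 × 0.0041 = 0.0040 dits

Unlike KL divergence, JSD is symmetric and bounded: 0 ≤ JSD ≤ log(2).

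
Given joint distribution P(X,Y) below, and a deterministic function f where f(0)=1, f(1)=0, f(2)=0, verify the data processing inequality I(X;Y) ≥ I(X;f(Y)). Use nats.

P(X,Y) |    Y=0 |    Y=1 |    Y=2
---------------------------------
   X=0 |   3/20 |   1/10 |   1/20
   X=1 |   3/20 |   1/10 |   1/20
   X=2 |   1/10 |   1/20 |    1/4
I(X;Y) = 0.1136, I(X;f(Y)) = 0.0322, inequality holds: 0.1136 ≥ 0.0322

Data Processing Inequality: For any Markov chain X → Y → Z, we have I(X;Y) ≥ I(X;Z).

Here Z = f(Y) is a deterministic function of Y, forming X → Y → Z.

Original I(X;Y) = 0.1136 nats

After applying f:
P(X,Z) where Z=f(Y):
- P(X,Z=0) = P(X,Y=1) + P(X,Y=2)
- P(X,Z=1) = P(X,Y=0)

I(X;Z) = I(X;f(Y)) = 0.0322 nats

Verification: 0.1136 ≥ 0.0322 ✓

Information cannot be created by processing; the function f can only lose information about X.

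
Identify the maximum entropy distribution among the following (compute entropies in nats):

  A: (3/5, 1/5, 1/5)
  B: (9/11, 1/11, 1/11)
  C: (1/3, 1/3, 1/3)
C

For a discrete distribution over n outcomes, entropy is maximized by the uniform distribution.

Computing entropies:
H(A) = 0.9503 nats
H(B) = 0.6002 nats
H(C) = 1.0986 nats

The uniform distribution (where all probabilities equal 1/3) achieves the maximum entropy of log_e(3) = 1.0986 nats.

Distribution C has the highest entropy.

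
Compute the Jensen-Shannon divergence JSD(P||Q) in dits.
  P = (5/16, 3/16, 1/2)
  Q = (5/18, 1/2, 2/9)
0.0281 dits

Jensen-Shannon divergence is:
JSD(P||Q) = 0.5 × D_KL(P||M) + 0.5 × D_KL(Q||M)
where M = 0.5 × (P + Q) is the mixture distribution.

M = 0.5 × (5/16, 3/16, 1/2) + 0.5 × (5/18, 1/2, 2/9) = (0.295139, 11/32, 13/36)

D_KL(P||M) = 0.0291 dits
D_KL(Q||M) = 0.0272 dits

JSD(P||Q) = 0.5 × 0.0291 + 0.5 × 0.0272 = 0.0281 dits

Unlike KL divergence, JSD is symmetric and bounded: 0 ≤ JSD ≤ log(2).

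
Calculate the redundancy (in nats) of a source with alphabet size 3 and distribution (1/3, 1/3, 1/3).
0.0000 nats

Redundancy measures how far a source is from maximum entropy:
R = H_max - H(X)

Maximum entropy for 3 symbols: H_max = log_e(3) = 1.0986 nats
Actual entropy: H(X) = 1.0986 nats
Redundancy: R = 1.0986 - 1.0986 = 0.0000 nats

This redundancy represents potential for compression: the source could be compressed by 0.0000 nats per symbol.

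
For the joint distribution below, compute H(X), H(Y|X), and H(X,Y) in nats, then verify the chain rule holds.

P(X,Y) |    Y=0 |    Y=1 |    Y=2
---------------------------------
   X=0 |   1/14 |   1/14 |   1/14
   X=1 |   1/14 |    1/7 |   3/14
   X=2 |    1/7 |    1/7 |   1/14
H(X,Y) = 2.1066, H(X) = 1.0609, H(Y|X) = 1.0456 (all in nats)

Chain rule: H(X,Y) = H(X) + H(Y|X)

Left side — joint entropy directly:
H(X,Y) = -Σ p(x,y) log p(x,y) = 2.1066 nats

Right side — compute H(Y|X) from the conditional distributions:
P(X) = (3/14, 3/7, 5/14), so H(X) = 1.0609 nats
H(Y|X) = Σ_x P(X=x) · H(Y|X=x):
  P(Y|X=0) = (1/3, 1/3, 1/3), H(Y|X=0) = 1.0986, weight P(X=0) = 3/14
  P(Y|X=1) = (1/6, 1/3, 1/2), H(Y|X=1) = 1.0114, weight P(X=1) = 3/7
  P(Y|X=2) = (2/5, 2/5, 1/5), H(Y|X=2) = 1.0549, weight P(X=2) = 5/14
H(Y|X) = 1.0456 nats

H(X) + H(Y|X) = 1.0609 + 1.0456 = 2.1066 nats

Both sides equal 2.1066 nats. ✓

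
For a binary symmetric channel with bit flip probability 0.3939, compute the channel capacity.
0.0327 bits

For a binary symmetric channel (BSC) with error probability p:
Capacity C = 1 - H(p) bits per symbol

where H(p) = -p log₂(p) - (1-p) log₂(1-p) is the binary entropy function.

H(0.3939) = 0.9673 bits
C = 1 - 0.9673 = 0.0327 bits per symbol

This means we can reliably transmit up to 0.0327 bits of information per channel use.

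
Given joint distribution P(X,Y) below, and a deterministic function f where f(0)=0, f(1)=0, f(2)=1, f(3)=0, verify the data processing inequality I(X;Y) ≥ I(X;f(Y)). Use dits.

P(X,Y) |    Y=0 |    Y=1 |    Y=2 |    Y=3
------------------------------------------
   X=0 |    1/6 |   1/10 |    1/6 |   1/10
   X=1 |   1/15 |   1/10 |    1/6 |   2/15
I(X;Y) = 0.0097, I(X;f(Y)) = 0.0005, inequality holds: 0.0097 ≥ 0.0005

Data Processing Inequality: For any Markov chain X → Y → Z, we have I(X;Y) ≥ I(X;Z).

Here Z = f(Y) is a deterministic function of Y, forming X → Y → Z.

Original I(X;Y) = 0.0097 dits

After applying f:
P(X,Z) where Z=f(Y):
- P(X,Z=0) = P(X,Y=0) + P(X,Y=1) + P(X,Y=3)
- P(X,Z=1) = P(X,Y=2)

I(X;Z) = I(X;f(Y)) = 0.0005 dits

Verification: 0.0097 ≥ 0.0005 ✓

Information cannot be created by processing; the function f can only lose information about X.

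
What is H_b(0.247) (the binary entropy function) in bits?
0.8065 bits

The binary entropy function is:
H(p) = -p log(p) - (1-p) log(1-p)

H(0.247) = -0.247 × log_2(0.247) - 0.753 × log_2(0.753)
H(0.247) = 0.8065 bits

Note: Binary entropy is maximized at p=0.5 (H=1 bit) and minimized at p=0 or p=1 (H=0).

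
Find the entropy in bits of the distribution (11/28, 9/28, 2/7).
1.5722 bits

Shannon entropy is H(X) = -Σ p(x) log p(x).

For P = (11/28, 9/28, 2/7):
H = -11/28 × log_2(11/28) -9/28 × log_2(9/28) -2/7 × log_2(2/7)
H = 1.5722 bits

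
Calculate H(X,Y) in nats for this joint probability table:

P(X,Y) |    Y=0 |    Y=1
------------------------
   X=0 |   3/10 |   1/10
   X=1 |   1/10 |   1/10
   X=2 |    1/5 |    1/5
1.6957 nats

Joint entropy is H(X,Y) = -Σ_{x,y} p(x,y) log p(x,y).

Summing over all non-zero entries:
H(X,Y) = -[3/10·log_e(3/10) + 1/10·log_e(1/10) + 1/10·log_e(1/10) + 1/10·log_e(1/10) + 1/5·log_e(1/5) + 1/5·log_e(1/5)]
H(X,Y) = 1.6957 nats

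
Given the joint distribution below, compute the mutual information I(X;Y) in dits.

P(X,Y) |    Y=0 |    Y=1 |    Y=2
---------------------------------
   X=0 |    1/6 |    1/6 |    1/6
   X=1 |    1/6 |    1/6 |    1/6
0.0000 dits

Mutual information: I(X;Y) = H(X) + H(Y) - H(X,Y)

Marginals:
P(X) = (1/2, 1/2), H(X) = 0.3010 dits
P(Y) = (1/3, 1/3, 1/3), H(Y) = 0.4771 dits

Joint entropy: H(X,Y) = 0.7782 dits

I(X;Y) = 0.3010 + 0.4771 - 0.7782 = 0.0000 dits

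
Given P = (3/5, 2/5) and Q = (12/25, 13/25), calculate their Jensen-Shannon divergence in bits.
0.0105 bits

Jensen-Shannon divergence is:
JSD(P||Q) = 0.5 × D_KL(P||M) + 0.5 × D_KL(Q||M)
where M = 0.5 × (P + Q) is the mixture distribution.

M = 0.5 × (3/5, 2/5) + 0.5 × (12/25, 13/25) = (0.54, 0.46)

D_KL(P||M) = 0.0105 bits
D_KL(Q||M) = 0.0104 bits

JSD(P||Q) = 0.5 × 0.0105 + 0.5 × 0.0104 = 0.0105 bits

Unlike KL divergence, JSD is symmetric and bounded: 0 ≤ JSD ≤ log(2).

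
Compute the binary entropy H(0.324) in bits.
0.9087 bits

The binary entropy function is:
H(p) = -p log(p) - (1-p) log(1-p)

H(0.324) = -0.324 × log_2(0.324) - 0.676 × log_2(0.676)
H(0.324) = 0.9087 bits

Note: Binary entropy is maximized at p=0.5 (H=1 bit) and minimized at p=0 or p=1 (H=0).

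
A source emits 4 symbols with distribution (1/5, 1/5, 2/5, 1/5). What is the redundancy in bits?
0.0781 bits

Redundancy measures how far a source is from maximum entropy:
R = H_max - H(X)

Maximum entropy for 4 symbols: H_max = log_2(4) = 2.0000 bits
Actual entropy: H(X) = 1.9219 bits
Redundancy: R = 2.0000 - 1.9219 = 0.0781 bits

This redundancy represents potential for compression: the source could be compressed by 0.0781 bits per symbol.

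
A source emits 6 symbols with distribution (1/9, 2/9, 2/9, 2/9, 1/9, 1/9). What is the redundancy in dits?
0.0246 dits

Redundancy measures how far a source is from maximum entropy:
R = H_max - H(X)

Maximum entropy for 6 symbols: H_max = log_10(6) = 0.7782 dits
Actual entropy: H(X) = 0.7536 dits
Redundancy: R = 0.7782 - 0.7536 = 0.0246 dits

This redundancy represents potential for compression: the source could be compressed by 0.0246 dits per symbol.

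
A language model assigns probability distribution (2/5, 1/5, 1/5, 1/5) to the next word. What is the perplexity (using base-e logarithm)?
3.7893

Perplexity is e^H (or exp(H) for natural log).

First, H = -Σ p log p = 1.3322 nats
Perplexity = e^1.3322 = 3.7893

Interpretation: The model's uncertainty is equivalent to choosing uniformly among 3.8 options.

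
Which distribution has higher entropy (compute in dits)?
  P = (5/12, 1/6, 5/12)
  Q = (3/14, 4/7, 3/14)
P

Computing entropies in dits:
H(P) = 0.4465
H(Q) = 0.4256

Distribution P has higher entropy.

Intuition: The distribution closer to uniform (more spread out) has higher entropy.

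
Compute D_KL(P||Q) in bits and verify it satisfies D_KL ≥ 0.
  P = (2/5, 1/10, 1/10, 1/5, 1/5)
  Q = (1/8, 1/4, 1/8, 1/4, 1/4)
0.3781 bits

KL divergence satisfies the Gibbs inequality: D_KL(P||Q) ≥ 0 for all distributions P, Q.

D_KL(P||Q) = Σ p(x) log(p(x)/q(x))
Term by term:
  x=0: 2/5 × log_2[(2/5)/(1/8)] = 0.6712
  x=1: 1/10 × log_2[(1/10)/(1/4)] = -0.1322
  x=2: 1/10 × log_2[(1/10)/(1/8)] = -0.0322
  x=3: 1/5 × log_2[(1/5)/(1/4)] = -0.0644
  x=4: 1/5 × log_2[(1/5)/(1/4)] = -0.0644
D_KL(P||Q) = 0.3781 bits

D_KL(P||Q) = 0.3781 ≥ 0 ✓

This non-negativity is a fundamental property: relative entropy cannot be negative because it measures how different Q is from P.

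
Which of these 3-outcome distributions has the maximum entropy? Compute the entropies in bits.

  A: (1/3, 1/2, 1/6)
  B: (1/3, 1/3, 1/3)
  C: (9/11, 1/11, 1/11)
B

For a discrete distribution over n outcomes, entropy is maximized by the uniform distribution.

Computing entropies:
H(A) = 1.4591 bits
H(B) = 1.5850 bits
H(C) = 0.8659 bits

The uniform distribution (where all probabilities equal 1/3) achieves the maximum entropy of log_2(3) = 1.5850 bits.

Distribution B has the highest entropy.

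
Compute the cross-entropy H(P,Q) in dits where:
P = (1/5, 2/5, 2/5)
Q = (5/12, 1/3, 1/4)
0.5077 dits

Cross-entropy: H(P,Q) = -Σ p(x) log q(x)

Alternatively: H(P,Q) = H(P) + D_KL(P||Q)
H(P) = 0.4581 dits
D_KL(P||Q) = 0.0496 dits

H(P,Q) = 0.4581 + 0.0496 = 0.5077 dits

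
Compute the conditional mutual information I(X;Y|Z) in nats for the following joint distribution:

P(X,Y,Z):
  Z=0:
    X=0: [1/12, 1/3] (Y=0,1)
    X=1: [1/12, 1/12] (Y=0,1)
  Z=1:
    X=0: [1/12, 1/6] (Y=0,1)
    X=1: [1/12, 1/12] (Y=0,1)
0.0307 nats

Conditional mutual information: I(X;Y|Z) = H(X|Z) + H(Y|Z) - H(X,Y|Z)

H(Z) = 0.6792
H(X,Z) = 1.3086 → H(X|Z) = 0.6294
H(Y,Z) = 1.3086 → H(Y|Z) = 0.6294
H(X,Y,Z) = 1.9073 → H(X,Y|Z) = 1.2281

I(X;Y|Z) = 0.6294 + 0.6294 - 1.2281 = 0.0307 nats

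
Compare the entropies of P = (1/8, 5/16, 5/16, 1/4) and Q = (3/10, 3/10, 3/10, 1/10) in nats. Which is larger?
P

Computing entropies in nats:
H(P) = 1.3335
H(Q) = 1.3138

Distribution P has higher entropy.

Intuition: The distribution closer to uniform (more spread out) has higher entropy.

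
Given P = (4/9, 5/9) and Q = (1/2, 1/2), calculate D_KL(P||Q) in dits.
0.0027 dits

KL divergence: D_KL(P||Q) = Σ p(x) log(p(x)/q(x))

Computing term by term:
  x=0: 4/9 × log_10[(4/9)/(1/2)] = 4/9 × -0.0512 = -0.0227
  x=1: 5/9 × log_10[(5/9)/(1/2)] = 5/9 × 0.0458 = 0.0254

D_KL(P||Q) = 0.0027 dits

Note: KL divergence is always non-negative and equals 0 iff P = Q.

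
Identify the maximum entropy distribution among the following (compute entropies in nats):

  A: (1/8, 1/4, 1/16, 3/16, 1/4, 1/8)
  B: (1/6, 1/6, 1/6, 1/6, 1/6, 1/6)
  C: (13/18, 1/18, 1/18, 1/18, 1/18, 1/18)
B

For a discrete distribution over n outcomes, entropy is maximized by the uniform distribution.

Computing entropies:
H(A) = 1.7002 nats
H(B) = 1.7918 nats
H(C) = 1.0379 nats

The uniform distribution (where all probabilities equal 1/6) achieves the maximum entropy of log_e(6) = 1.7918 nats.

Distribution B has the highest entropy.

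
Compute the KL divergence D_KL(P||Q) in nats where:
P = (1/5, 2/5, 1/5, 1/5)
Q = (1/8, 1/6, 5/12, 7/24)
0.2219 nats

KL divergence: D_KL(P||Q) = Σ p(x) log(p(x)/q(x))

Computing term by term:
  x=0: 1/5 × log_e[(1/5)/(1/8)] = 1/5 × 0.4700 = 0.0940
  x=1: 2/5 × log_e[(2/5)/(1/6)] = 2/5 × 0.8755 = 0.3502
  x=2: 1/5 × log_e[(1/5)/(5/12)] = 1/5 × -0.7340 = -0.1468
  x=3: 1/5 × log_e[(1/5)/(7/24)] = 1/5 × -0.3773 = -0.0755

D_KL(P||Q) = 0.2219 nats

Note: KL divergence is always non-negative and equals 0 iff P = Q.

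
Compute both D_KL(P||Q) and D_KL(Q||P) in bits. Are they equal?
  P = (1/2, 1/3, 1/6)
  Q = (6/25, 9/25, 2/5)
D_KL(P||Q) = 0.2819, D_KL(Q||P) = 0.2911

KL divergence is not symmetric: D_KL(P||Q) ≠ D_KL(Q||P) in general.

D_KL(P||Q) = 0.2819 bits
D_KL(Q||P) = 0.2911 bits

No, they are not equal!

This asymmetry is why KL divergence is not a true distance metric.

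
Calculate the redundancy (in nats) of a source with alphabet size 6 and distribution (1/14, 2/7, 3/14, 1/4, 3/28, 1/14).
0.1408 nats

Redundancy measures how far a source is from maximum entropy:
R = H_max - H(X)

Maximum entropy for 6 symbols: H_max = log_e(6) = 1.7918 nats
Actual entropy: H(X) = 1.6509 nats
Redundancy: R = 1.7918 - 1.6509 = 0.1408 nats

This redundancy represents potential for compression: the source could be compressed by 0.1408 nats per symbol.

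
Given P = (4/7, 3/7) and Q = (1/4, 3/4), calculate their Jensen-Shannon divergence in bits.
0.0786 bits

Jensen-Shannon divergence is:
JSD(P||Q) = 0.5 × D_KL(P||M) + 0.5 × D_KL(Q||M)
where M = 0.5 × (P + Q) is the mixture distribution.

M = 0.5 × (4/7, 3/7) + 0.5 × (1/4, 3/4) = (0.410714, 0.589286)

D_KL(P||M) = 0.0754 bits
D_KL(Q||M) = 0.0819 bits

JSD(P||Q) = 0.5 × 0.0754 + 0.5 × 0.0819 = 0.0786 bits

Unlike KL divergence, JSD is symmetric and bounded: 0 ≤ JSD ≤ log(2).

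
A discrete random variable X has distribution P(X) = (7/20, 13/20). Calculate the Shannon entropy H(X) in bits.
0.9341 bits

Shannon entropy is H(X) = -Σ p(x) log p(x).

For P = (7/20, 13/20):
H = -7/20 × log_2(7/20) -13/20 × log_2(13/20)
H = 0.9341 bits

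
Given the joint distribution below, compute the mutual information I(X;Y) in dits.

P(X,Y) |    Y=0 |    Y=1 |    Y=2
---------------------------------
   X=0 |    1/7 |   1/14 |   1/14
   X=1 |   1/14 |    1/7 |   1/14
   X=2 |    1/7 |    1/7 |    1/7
0.0123 dits

Mutual information: I(X;Y) = H(X) + H(Y) - H(X,Y)

Marginals:
P(X) = (2/7, 2/7, 3/7), H(X) = 0.4686 dits
P(Y) = (5/14, 5/14, 2/7), H(Y) = 0.4748 dits

Joint entropy: H(X,Y) = 0.9311 dits

I(X;Y) = 0.4686 + 0.4748 - 0.9311 = 0.0123 dits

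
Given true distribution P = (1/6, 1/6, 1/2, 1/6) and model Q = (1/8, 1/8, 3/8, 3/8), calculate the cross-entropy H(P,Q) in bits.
1.9434 bits

Cross-entropy: H(P,Q) = -Σ p(x) log q(x)

Alternatively: H(P,Q) = H(P) + D_KL(P||Q)
H(P) = 1.7925 bits
D_KL(P||Q) = 0.1509 bits

H(P,Q) = 1.7925 + 0.1509 = 1.9434 bits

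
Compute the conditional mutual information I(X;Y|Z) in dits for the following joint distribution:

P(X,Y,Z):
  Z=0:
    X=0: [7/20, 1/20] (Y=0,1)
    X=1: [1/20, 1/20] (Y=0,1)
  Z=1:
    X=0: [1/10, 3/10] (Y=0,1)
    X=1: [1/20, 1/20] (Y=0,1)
0.0180 dits

Conditional mutual information: I(X;Y|Z) = H(X|Z) + H(Y|Z) - H(X,Y|Z)

H(Z) = 0.3010
H(X,Z) = 0.5184 → H(X|Z) = 0.2173
H(Y,Z) = 0.5423 → H(Y|Z) = 0.2413
H(X,Y,Z) = 0.7417 → H(X,Y|Z) = 0.4407

I(X;Y|Z) = 0.2173 + 0.2413 - 0.4407 = 0.0180 dits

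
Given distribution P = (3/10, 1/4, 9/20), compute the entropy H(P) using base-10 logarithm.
0.4634 dits

Shannon entropy is H(X) = -Σ p(x) log p(x).

For P = (3/10, 1/4, 9/20):
H = -3/10 × log_10(3/10) -1/4 × log_10(1/4) -9/20 × log_10(9/20)
H = 0.4634 dits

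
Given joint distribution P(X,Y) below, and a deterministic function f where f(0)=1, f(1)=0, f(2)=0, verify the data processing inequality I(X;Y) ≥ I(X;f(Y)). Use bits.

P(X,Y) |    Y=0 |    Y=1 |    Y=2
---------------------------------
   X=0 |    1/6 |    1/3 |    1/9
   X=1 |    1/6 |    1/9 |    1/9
I(X;Y) = 0.0480, I(X;f(Y)) = 0.0185, inequality holds: 0.0480 ≥ 0.0185

Data Processing Inequality: For any Markov chain X → Y → Z, we have I(X;Y) ≥ I(X;Z).

Here Z = f(Y) is a deterministic function of Y, forming X → Y → Z.

Original I(X;Y) = 0.0480 bits

After applying f:
P(X,Z) where Z=f(Y):
- P(X,Z=0) = P(X,Y=1) + P(X,Y=2)
- P(X,Z=1) = P(X,Y=0)

I(X;Z) = I(X;f(Y)) = 0.0185 bits

Verification: 0.0480 ≥ 0.0185 ✓

Information cannot be created by processing; the function f can only lose information about X.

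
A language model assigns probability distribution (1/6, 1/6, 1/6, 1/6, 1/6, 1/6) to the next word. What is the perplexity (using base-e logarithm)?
6.0000

Perplexity is e^H (or exp(H) for natural log).

First, H = -Σ p log p = 1.7918 nats
Perplexity = e^1.7918 = 6.0000

Interpretation: The model's uncertainty is equivalent to choosing uniformly among 6.0 options.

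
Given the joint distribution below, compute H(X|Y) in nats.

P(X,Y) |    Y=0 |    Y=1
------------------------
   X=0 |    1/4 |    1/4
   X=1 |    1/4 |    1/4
0.6931 nats

Using the chain rule: H(X|Y) = H(X,Y) - H(Y)

First, compute H(X,Y) = 1.3863 nats

Marginal P(Y) = (1/2, 1/2)
H(Y) = 0.6931 nats

H(X|Y) = H(X,Y) - H(Y) = 1.3863 - 0.6931 = 0.6931 nats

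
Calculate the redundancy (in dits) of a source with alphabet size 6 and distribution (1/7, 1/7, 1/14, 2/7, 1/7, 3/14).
0.0353 dits

Redundancy measures how far a source is from maximum entropy:
R = H_max - H(X)

Maximum entropy for 6 symbols: H_max = log_10(6) = 0.7782 dits
Actual entropy: H(X) = 0.7429 dits
Redundancy: R = 0.7782 - 0.7429 = 0.0353 dits

This redundancy represents potential for compression: the source could be compressed by 0.0353 dits per symbol.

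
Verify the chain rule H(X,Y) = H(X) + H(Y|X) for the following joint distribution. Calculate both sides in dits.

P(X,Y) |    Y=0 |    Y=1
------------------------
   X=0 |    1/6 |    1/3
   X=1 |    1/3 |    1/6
H(X,Y) = 0.5775, H(X) = 0.3010, H(Y|X) = 0.2764 (all in dits)

Chain rule: H(X,Y) = H(X) + H(Y|X)

Left side — joint entropy directly:
H(X,Y) = -Σ p(x,y) log p(x,y) = 0.5775 dits

Right side — compute H(Y|X) from the conditional distributions:
P(X) = (1/2, 1/2), so H(X) = 0.3010 dits
H(Y|X) = Σ_x P(X=x) · H(Y|X=x):
  P(Y|X=0) = (1/3, 2/3), H(Y|X=0) = 0.2764, weight P(X=0) = 1/2
  P(Y|X=1) = (2/3, 1/3), H(Y|X=1) = 0.2764, weight P(X=1) = 1/2
H(Y|X) = 0.2764 dits

H(X) + H(Y|X) = 0.3010 + 0.2764 = 0.5775 dits

Both sides equal 0.5775 dits. ✓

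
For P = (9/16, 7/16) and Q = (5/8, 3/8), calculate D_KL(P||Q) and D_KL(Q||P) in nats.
D_KL(P||Q) = 0.0082, D_KL(Q||P) = 0.0080

KL divergence is not symmetric: D_KL(P||Q) ≠ D_KL(Q||P) in general.

D_KL(P||Q) = 0.0082 nats
D_KL(Q||P) = 0.0080 nats

No, they are not equal!

This asymmetry is why KL divergence is not a true distance metric.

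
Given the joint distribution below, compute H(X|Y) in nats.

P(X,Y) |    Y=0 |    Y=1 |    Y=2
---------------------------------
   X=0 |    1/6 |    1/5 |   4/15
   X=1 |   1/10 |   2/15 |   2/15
0.6554 nats

Using the chain rule: H(X|Y) = H(X,Y) - H(Y)

First, compute H(X,Y) = 1.7405 nats

Marginal P(Y) = (4/15, 1/3, 2/5)
H(Y) = 1.0852 nats

H(X|Y) = H(X,Y) - H(Y) = 1.7405 - 1.0852 = 0.6554 nats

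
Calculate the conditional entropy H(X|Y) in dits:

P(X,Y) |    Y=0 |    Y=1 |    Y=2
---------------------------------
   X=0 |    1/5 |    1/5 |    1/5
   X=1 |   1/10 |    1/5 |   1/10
0.2863 dits

Using the chain rule: H(X|Y) = H(X,Y) - H(Y)

First, compute H(X,Y) = 0.7592 dits

Marginal P(Y) = (3/10, 2/5, 3/10)
H(Y) = 0.4729 dits

H(X|Y) = H(X,Y) - H(Y) = 0.7592 - 0.4729 = 0.2863 dits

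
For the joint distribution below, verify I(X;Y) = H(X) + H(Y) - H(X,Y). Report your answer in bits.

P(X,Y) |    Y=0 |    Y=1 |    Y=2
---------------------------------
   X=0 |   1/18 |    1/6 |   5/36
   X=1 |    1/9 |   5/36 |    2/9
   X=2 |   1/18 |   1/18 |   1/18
I(X;Y) = 0.0287 bits

Mutual information has multiple equivalent forms:
- I(X;Y) = H(X) - H(X|Y)
- I(X;Y) = H(Y) - H(Y|X)
- I(X;Y) = H(X) + H(Y) - H(X,Y)

Computing all quantities:
H(X) = 1.4726, H(Y) = 1.5391, H(X,Y) = 2.9830
H(X|Y) = 1.4439, H(Y|X) = 1.5104

Verification:
H(X) - H(X|Y) = 1.4726 - 1.4439 = 0.0287
H(Y) - H(Y|X) = 1.5391 - 1.5104 = 0.0287
H(X) + H(Y) - H(X,Y) = 1.4726 + 1.5391 - 2.9830 = 0.0287

All forms give I(X;Y) = 0.0287 bits. ✓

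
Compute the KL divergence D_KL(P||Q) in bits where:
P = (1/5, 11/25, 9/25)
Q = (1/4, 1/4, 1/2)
0.1239 bits

KL divergence: D_KL(P||Q) = Σ p(x) log(p(x)/q(x))

Computing term by term:
  x=0: 1/5 × log_2[(1/5)/(1/4)] = 1/5 × -0.3219 = -0.0644
  x=1: 11/25 × log_2[(11/25)/(1/4)] = 11/25 × 0.8156 = 0.3589
  x=2: 9/25 × log_2[(9/25)/(1/2)] = 9/25 × -0.4739 = -0.1706

D_KL(P||Q) = 0.1239 bits

Note: KL divergence is always non-negative and equals 0 iff P = Q.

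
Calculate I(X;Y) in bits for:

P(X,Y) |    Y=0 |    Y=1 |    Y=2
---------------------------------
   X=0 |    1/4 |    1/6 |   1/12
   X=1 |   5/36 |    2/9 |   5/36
0.0391 bits

Mutual information: I(X;Y) = H(X) + H(Y) - H(X,Y)

Marginals:
P(X) = (1/2, 1/2), H(X) = 1.0000 bits
P(Y) = (7/18, 7/18, 2/9), H(Y) = 1.5420 bits

Joint entropy: H(X,Y) = 2.5029 bits

I(X;Y) = 1.0000 + 1.5420 - 2.5029 = 0.0391 bits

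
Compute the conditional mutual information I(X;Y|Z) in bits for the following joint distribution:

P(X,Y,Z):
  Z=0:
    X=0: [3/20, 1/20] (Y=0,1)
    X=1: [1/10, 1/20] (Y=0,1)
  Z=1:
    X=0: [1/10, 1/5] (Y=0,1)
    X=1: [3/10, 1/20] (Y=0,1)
0.1443 bits

Conditional mutual information: I(X;Y|Z) = H(X|Z) + H(Y|Z) - H(X,Y|Z)

H(Z) = 0.9341
H(X,Z) = 1.9261 → H(X|Z) = 0.9921
H(Y,Z) = 1.8610 → H(Y|Z) = 0.9269
H(X,Y,Z) = 2.7087 → H(X,Y|Z) = 1.7746

I(X;Y|Z) = 0.9921 + 0.9269 - 1.7746 = 0.1443 bits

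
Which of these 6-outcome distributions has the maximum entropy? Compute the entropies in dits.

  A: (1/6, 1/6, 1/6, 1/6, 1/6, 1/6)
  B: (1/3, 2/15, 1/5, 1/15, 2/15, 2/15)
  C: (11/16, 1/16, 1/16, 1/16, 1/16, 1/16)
A

For a discrete distribution over n outcomes, entropy is maximized by the uniform distribution.

Computing entropies:
H(A) = 0.7782 dits
H(B) = 0.7273 dits
H(C) = 0.4882 dits

The uniform distribution (where all probabilities equal 1/6) achieves the maximum entropy of log_10(6) = 0.7782 dits.

Distribution A has the highest entropy.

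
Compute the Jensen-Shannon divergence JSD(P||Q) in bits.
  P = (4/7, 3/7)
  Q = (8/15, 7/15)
0.0011 bits

Jensen-Shannon divergence is:
JSD(P||Q) = 0.5 × D_KL(P||M) + 0.5 × D_KL(Q||M)
where M = 0.5 × (P + Q) is the mixture distribution.

M = 0.5 × (4/7, 3/7) + 0.5 × (8/15, 7/15) = (0.552381, 0.447619)

D_KL(P||M) = 0.0011 bits
D_KL(Q||M) = 0.0011 bits

JSD(P||Q) = 0.5 × 0.0011 + 0.5 × 0.0011 = 0.0011 bits

Unlike KL divergence, JSD is symmetric and bounded: 0 ≤ JSD ≤ log(2).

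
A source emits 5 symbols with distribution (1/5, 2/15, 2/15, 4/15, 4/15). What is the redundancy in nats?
0.0453 nats

Redundancy measures how far a source is from maximum entropy:
R = H_max - H(X)

Maximum entropy for 5 symbols: H_max = log_e(5) = 1.6094 nats
Actual entropy: H(X) = 1.5641 nats
Redundancy: R = 1.6094 - 1.5641 = 0.0453 nats

This redundancy represents potential for compression: the source could be compressed by 0.0453 nats per symbol.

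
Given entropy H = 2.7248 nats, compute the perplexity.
15.2534

Perplexity is e^H (or exp(H) for natural log).

H = 2.7248 nats
Perplexity = e^2.7248 = 15.2534

Interpretation: The model's uncertainty is equivalent to choosing uniformly among 15.3 options.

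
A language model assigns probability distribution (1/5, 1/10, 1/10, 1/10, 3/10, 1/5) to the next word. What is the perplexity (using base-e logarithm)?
5.4507

Perplexity is e^H (or exp(H) for natural log).

First, H = -Σ p log p = 1.6957 nats
Perplexity = e^1.6957 = 5.4507

Interpretation: The model's uncertainty is equivalent to choosing uniformly among 5.5 options.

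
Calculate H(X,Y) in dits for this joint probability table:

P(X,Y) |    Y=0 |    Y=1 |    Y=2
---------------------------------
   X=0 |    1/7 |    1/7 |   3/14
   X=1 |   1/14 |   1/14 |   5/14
0.7082 dits

Joint entropy is H(X,Y) = -Σ_{x,y} p(x,y) log p(x,y).

Summing over all non-zero entries:
H(X,Y) = -[1/7·log_10(1/7) + 1/7·log_10(1/7) + 3/14·log_10(3/14) + 1/14·log_10(1/14) + 1/14·log_10(1/14) + 5/14·log_10(5/14)]
H(X,Y) = 0.7082 dits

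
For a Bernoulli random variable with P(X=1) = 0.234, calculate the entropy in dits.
0.2363 dits

The binary entropy function is:
H(p) = -p log(p) - (1-p) log(1-p)

H(0.234) = -0.234 × log_10(0.234) - 0.766 × log_10(0.766)
H(0.234) = 0.2363 dits

Note: Binary entropy is maximized at p=0.5 (H=1 bit) and minimized at p=0 or p=1 (H=0).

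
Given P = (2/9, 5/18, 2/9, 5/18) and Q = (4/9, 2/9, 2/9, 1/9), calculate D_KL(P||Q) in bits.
0.2344 bits

KL divergence: D_KL(P||Q) = Σ p(x) log(p(x)/q(x))

Computing term by term:
  x=0: 2/9 × log_2[(2/9)/(4/9)] = 2/9 × -1.0000 = -0.2222
  x=1: 5/18 × log_2[(5/18)/(2/9)] = 5/18 × 0.3219 = 0.0894
  x=2: 2/9 × log_2[(2/9)/(2/9)] = 2/9 × 0.0000 = 0.0000
  x=3: 5/18 × log_2[(5/18)/(1/9)] = 5/18 × 1.3219 = 0.3672

D_KL(P||Q) = 0.2344 bits

Note: KL divergence is always non-negative and equals 0 iff P = Q.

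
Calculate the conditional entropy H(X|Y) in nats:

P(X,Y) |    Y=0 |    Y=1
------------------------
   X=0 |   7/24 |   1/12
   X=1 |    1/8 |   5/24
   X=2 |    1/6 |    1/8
1.0325 nats

Using the chain rule: H(X|Y) = H(X,Y) - H(Y)

First, compute H(X,Y) = 1.7117 nats

Marginal P(Y) = (7/12, 5/12)
H(Y) = 0.6792 nats

H(X|Y) = H(X,Y) - H(Y) = 1.7117 - 0.6792 = 1.0325 nats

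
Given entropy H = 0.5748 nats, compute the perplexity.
1.7768

Perplexity is e^H (or exp(H) for natural log).

H = 0.5748 nats
Perplexity = e^0.5748 = 1.7768

Interpretation: The model's uncertainty is equivalent to choosing uniformly among 1.8 options.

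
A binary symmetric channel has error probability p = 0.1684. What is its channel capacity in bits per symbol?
0.3460 bits

For a binary symmetric channel (BSC) with error probability p:
Capacity C = 1 - H(p) bits per symbol

where H(p) = -p log₂(p) - (1-p) log₂(1-p) is the binary entropy function.

H(0.1684) = 0.6540 bits
C = 1 - 0.6540 = 0.3460 bits per symbol

This means we can reliably transmit up to 0.3460 bits of information per channel use.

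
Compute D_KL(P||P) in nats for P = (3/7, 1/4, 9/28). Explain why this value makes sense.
0.0000 nats

KL divergence satisfies the Gibbs inequality: D_KL(P||Q) ≥ 0 for all distributions P, Q.

D_KL(P||Q) = Σ p(x) log(p(x)/q(x))
Each term is p(x) × log_e(p(x)/p(x)) = p(x) × log_e(1) = 0, so the sum is 0.
D_KL(P||Q) = 0.0000 nats

When P = Q, the KL divergence is exactly 0, as there is no 'divergence' between identical distributions.

This non-negativity is a fundamental property: relative entropy cannot be negative because it measures how different Q is from P.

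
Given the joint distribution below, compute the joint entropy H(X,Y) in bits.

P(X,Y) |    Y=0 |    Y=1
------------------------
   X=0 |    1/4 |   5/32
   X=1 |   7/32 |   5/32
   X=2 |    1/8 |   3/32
2.5117 bits

Joint entropy is H(X,Y) = -Σ_{x,y} p(x,y) log p(x,y).

Summing over all non-zero entries:
H(X,Y) = -[1/4·log_2(1/4) + 5/32·log_2(5/32) + 7/32·log_2(7/32) + 5/32·log_2(5/32) + 1/8·log_2(1/8) + 3/32·log_2(3/32)]
H(X,Y) = 2.5117 bits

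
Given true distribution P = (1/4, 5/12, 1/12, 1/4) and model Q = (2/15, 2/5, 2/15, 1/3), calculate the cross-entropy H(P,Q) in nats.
1.3281 nats

Cross-entropy: H(P,Q) = -Σ p(x) log q(x)

Alternatively: H(P,Q) = H(P) + D_KL(P||Q)
H(P) = 1.2650 nats
D_KL(P||Q) = 0.0631 nats

H(P,Q) = 1.2650 + 0.0631 = 1.3281 nats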